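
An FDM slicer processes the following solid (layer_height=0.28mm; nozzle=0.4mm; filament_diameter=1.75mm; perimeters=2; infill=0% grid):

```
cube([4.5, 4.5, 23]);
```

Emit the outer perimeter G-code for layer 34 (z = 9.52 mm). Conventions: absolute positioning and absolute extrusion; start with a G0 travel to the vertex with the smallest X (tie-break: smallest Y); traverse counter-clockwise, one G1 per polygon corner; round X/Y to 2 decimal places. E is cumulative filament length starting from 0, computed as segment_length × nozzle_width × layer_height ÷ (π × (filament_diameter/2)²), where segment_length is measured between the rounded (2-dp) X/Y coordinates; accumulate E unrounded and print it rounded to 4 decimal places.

G0 X0.00 Y0.00 Z9.52
G1 X4.50 Y0.00 E0.2095
G1 X4.50 Y4.50 E0.4191
G1 X0.00 Y4.50 E0.6286
G1 X0.00 Y0.00 E0.8382

At z = 9.52 mm: the 4.5×4.5 cube contributes its full rectangle. The outline is a single polygon with 4 vertices. Extrusion per mm of travel: 0.4 × 0.28 / (π × 0.875²) = 0.046564. Accumulating E over each segment gives final E = 0.8382.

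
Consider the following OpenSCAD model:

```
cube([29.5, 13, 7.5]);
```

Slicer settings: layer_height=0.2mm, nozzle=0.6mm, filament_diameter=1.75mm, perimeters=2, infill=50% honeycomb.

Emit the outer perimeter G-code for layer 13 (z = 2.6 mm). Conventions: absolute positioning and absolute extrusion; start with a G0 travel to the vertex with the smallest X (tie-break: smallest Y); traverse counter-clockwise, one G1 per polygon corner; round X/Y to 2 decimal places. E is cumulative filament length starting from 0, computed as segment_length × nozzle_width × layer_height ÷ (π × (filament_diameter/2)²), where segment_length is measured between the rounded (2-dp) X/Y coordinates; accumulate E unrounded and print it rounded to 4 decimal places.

At z = 2.6 mm: the cube is present — its section is the full 29.5×13 rectangle. The outline is a single polygon with 4 vertices. Extrusion per mm of travel: 0.6 × 0.2 / (π × 0.875²) = 0.049890. Accumulating E over each segment gives final E = 4.2407.

G0 X0.00 Y0.00 Z2.60
G1 X29.50 Y0.00 E1.4718
G1 X29.50 Y13.00 E2.1203
G1 X0.00 Y13.00 E3.5921
G1 X0.00 Y0.00 E4.2407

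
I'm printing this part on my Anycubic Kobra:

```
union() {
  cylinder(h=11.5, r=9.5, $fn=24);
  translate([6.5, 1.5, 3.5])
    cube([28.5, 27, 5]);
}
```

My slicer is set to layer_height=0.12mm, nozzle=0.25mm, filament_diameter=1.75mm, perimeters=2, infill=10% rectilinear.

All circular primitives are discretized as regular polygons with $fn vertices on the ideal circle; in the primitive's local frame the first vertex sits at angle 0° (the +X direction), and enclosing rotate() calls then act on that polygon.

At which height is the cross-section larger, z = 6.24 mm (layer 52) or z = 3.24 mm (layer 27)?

layer 52 (z = 6.24 mm)

Layer 52 (z = 6.24): the cylinder: section is a regular 24-gon, circumradius r=9.5 (area = (24/2)·9.500²·sin(360°/24) = 280.30 mm²); the cube at (6.5, 1.5) (footprint 28.5×27) is included at this height (area 769.50 mm²); Merging all regions: the regions partially overlap — summed areas 1049.80 mm² minus the doubly-counted overlap 9.60 mm² gives 1040.20 mm² — area = 1040.20 mm². So its area = 1040.20 mm². Layer 27 (z = 3.24): the r=9.5 cylinder gives a regular 24-gon of circumradius 9.5 (constant along its height) (area = (24/2)·9.500²·sin(360°/24) = 280.30 mm²); the cube at (6.5, 1.5) is absent (z outside [3.5, 8.5]); Merging all regions: only the r=9.5 cylinder is present, so the union is just that shape — area = 280.30 mm². So its area = 280.30 mm². Layer 52 is larger (1040.20 vs 280.30 mm²).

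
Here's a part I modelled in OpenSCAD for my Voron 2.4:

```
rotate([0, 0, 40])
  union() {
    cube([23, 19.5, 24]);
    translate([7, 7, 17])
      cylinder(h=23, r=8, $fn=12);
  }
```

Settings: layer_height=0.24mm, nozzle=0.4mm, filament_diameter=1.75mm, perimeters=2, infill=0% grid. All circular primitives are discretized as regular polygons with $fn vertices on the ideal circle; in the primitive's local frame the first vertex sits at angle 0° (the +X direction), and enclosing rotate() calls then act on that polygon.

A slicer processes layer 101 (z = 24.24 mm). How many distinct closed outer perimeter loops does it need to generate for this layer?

1

At z = 24.24 mm: the cube is not intersected at this z (z outside [0, 24]); the cylinder at (7, 7): section is a regular 12-gon, circumradius r=8; Merging all regions: only the r=8 cylinder at (7, 7) is present, so the union is just that shape — 1 connected region; (rotated 40° about Z; rotation is an isometry so areas/perimeters/island counts are preserved). The result has 1 disconnected region.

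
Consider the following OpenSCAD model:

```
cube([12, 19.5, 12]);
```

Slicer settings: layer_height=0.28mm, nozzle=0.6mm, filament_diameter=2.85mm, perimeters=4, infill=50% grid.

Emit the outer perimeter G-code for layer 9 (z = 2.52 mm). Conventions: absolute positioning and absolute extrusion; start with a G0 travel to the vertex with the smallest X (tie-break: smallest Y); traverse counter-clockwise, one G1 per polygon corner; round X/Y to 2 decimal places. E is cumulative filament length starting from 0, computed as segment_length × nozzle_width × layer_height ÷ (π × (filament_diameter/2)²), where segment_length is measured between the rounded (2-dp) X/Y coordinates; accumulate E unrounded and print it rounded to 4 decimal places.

G0 X0.00 Y0.00 Z2.52
G1 X12.00 Y0.00 E0.3160
G1 X12.00 Y19.50 E0.8295
G1 X0.00 Y19.50 E1.1456
G1 X0.00 Y0.00 E1.6591

At z = 2.52 mm: the cube (footprint 12×19.5) is included at this height. The outline is a single polygon with 4 vertices. Extrusion per mm of travel: 0.6 × 0.28 / (π × 1.425²) = 0.026335. Accumulating E over each segment gives final E = 1.6591.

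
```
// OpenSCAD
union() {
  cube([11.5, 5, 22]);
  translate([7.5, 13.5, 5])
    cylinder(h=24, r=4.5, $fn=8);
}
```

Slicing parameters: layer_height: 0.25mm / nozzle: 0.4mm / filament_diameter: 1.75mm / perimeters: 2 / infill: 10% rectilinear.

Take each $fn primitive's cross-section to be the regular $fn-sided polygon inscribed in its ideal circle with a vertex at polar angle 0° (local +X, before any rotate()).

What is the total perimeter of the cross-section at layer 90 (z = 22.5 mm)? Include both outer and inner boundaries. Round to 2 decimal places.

At z = 22.5 mm: the cube is not intersected at this z (z outside [0, 22]); the r=4.5 cylinder at (7.5, 13.5) contributes a regular 8-gon of circumradius 4.5 (perimeter = 2·8·4.500·sin(180°/8) = 27.55 mm); Merging all regions: only the r=4.5 cylinder at (7.5, 13.5) is present, so the union is just that shape — boundary = 27.55 mm. Overall, the cross-section is a single solid region. Total boundary length (outer) = 27.55 mm.

27.55 mm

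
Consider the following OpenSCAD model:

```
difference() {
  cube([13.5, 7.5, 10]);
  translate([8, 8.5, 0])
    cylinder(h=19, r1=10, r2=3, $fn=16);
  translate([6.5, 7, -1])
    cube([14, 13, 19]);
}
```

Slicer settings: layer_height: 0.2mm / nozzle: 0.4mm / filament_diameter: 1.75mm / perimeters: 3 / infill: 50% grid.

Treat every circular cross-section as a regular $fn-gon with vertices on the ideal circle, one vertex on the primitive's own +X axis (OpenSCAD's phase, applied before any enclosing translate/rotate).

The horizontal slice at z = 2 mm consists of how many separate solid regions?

At z = 2 mm: the cube (footprint 13.5×7.5) is included at this height; the cone at (8, 8.5): at t=0.105 of its height the radius interpolates to r₁+(r₂−r₁)t = 9.263, giving a regular 16-gon of that circumradius; the cube at (6.5, 7) (footprint 14×13) is included at this height; After the difference (first − rest): starting from the 13.5×7.5 cube, the cone at (8, 8.5) partially overlaps it — only the 92.84 mm² overlap (of its 262.69 mm²) is removed, clipping the outline; the 14×13 cube at (6.5, 7) misses the remaining region (no effect) — 2 connected regions. The result has 2 disconnected regions.

2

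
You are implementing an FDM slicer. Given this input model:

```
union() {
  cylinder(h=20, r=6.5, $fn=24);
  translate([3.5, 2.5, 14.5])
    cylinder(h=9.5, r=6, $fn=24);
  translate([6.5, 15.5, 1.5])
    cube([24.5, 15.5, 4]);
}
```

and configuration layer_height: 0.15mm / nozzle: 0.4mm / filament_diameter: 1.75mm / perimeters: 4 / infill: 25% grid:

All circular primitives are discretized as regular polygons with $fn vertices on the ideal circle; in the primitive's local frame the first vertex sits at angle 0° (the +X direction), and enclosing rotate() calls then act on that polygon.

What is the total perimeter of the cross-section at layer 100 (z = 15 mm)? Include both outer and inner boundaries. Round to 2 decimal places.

At z = 15 mm: the cylinder: section is a regular 24-gon, circumradius r=6.5 (perimeter = 2·24·6.500·sin(180°/24) = 40.72 mm); the r=6 cylinder at (3.5, 2.5) gives a regular 24-gon of circumradius 6 (constant along its height) (perimeter = 2·24·6.000·sin(180°/24) = 37.59 mm); the cube at (6.5, 15.5) is absent (z outside [1.5, 5.5]); Combining (union): the regions partially overlap (shared area 68.75 mm²), so the edge portions inside another operand are dropped and the merged outline is re-measured after clipping — boundary = 48.04 mm. Overall, the cross-section is a single solid region. Total boundary length (outer) = 48.04 mm.

48.04 mm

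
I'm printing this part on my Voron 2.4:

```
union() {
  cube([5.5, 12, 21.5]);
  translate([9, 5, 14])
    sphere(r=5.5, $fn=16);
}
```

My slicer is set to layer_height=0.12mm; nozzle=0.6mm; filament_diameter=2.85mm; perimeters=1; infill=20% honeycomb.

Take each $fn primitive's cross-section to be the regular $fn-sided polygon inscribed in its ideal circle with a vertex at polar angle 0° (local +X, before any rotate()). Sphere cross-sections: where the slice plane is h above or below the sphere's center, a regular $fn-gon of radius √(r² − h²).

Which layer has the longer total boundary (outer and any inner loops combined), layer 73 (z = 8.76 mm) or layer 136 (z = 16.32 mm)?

Layer 73 (z = 8.76): the cube is present — its section is the full 5.5×12 rectangle (perimeter 35.00 mm); the r=5.5 sphere at (9, 5) slices to a regular 16-gon of circumradius 1.671 (√(r²−h²) with h=5.24 from center) (perimeter = 2·16·1.671·sin(180°/16) = 10.43 mm); Taking the union: the 2 present regions are separate (no shared area or edge), so areas and boundary lengths simply add and each stays a separate island — boundary = 45.43 mm. So its perimeter = 45.43 mm. Layer 136 (z = 16.32): the cube (footprint 5.5×12) is included at this height (perimeter 35.00 mm); the r=5.5 sphere at (9, 5) slices to a regular 16-gon of circumradius 4.987 (√(r²−h²) with h=2.32 from center) (perimeter = 2·16·4.987·sin(180°/16) = 31.13 mm); Combining (union): the regions partially overlap (shared area 6.78 mm²), so the edge portions inside another operand are dropped and the merged outline is re-measured after clipping — boundary = 51.20 mm. So its perimeter = 51.20 mm. Layer 136 is larger (51.20 vs 45.43 mm).

layer 136 (z = 16.32 mm)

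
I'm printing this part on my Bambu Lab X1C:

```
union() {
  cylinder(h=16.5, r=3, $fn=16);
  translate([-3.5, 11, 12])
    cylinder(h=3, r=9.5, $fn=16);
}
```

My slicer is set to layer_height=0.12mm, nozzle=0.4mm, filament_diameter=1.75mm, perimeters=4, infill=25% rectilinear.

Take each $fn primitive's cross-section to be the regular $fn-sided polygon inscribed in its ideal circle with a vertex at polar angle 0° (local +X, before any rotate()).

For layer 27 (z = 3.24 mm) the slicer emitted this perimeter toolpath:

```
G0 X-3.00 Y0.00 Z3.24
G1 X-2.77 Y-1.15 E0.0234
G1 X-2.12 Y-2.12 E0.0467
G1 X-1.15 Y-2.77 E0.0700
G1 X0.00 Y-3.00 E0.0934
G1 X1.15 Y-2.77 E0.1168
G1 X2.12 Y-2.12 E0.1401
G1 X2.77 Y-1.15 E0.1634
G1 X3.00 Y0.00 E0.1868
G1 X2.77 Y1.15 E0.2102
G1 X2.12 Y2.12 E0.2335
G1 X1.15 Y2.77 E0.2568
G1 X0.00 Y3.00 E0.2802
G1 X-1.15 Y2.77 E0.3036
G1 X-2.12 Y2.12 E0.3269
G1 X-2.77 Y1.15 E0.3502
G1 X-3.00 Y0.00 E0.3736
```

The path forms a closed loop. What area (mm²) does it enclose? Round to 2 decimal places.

Apply the shoelace formula to the sequence of (X, Y) vertices; enclosed area = 27.54 mm².

27.54 mm²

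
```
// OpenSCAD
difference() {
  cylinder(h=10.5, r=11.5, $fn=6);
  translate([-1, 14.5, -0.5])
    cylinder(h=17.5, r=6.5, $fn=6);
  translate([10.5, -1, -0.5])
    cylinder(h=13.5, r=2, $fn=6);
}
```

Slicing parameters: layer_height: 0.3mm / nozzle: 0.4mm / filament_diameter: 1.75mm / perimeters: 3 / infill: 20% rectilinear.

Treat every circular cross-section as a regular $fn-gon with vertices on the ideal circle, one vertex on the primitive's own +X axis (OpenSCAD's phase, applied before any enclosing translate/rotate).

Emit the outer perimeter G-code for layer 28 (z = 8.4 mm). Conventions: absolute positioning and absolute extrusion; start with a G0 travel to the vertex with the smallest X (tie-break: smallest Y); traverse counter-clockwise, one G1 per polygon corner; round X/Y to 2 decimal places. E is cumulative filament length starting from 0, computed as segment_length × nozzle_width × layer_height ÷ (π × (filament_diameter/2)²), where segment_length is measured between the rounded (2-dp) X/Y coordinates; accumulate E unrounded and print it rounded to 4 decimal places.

G0 X-11.50 Y0.00 Z8.40
G1 X-5.75 Y-9.96 E0.5738
G1 X5.75 Y-9.96 E1.1475
G1 X9.92 Y-2.73 E1.5639
G1 X9.50 Y-2.73 E1.5849
G1 X8.50 Y-1.00 E1.6846
G1 X9.50 Y0.73 E1.7842
G1 X11.08 Y0.73 E1.8631
G1 X5.75 Y9.96 E2.3948
G1 X2.88 Y9.96 E2.5380
G1 X2.25 Y8.87 E2.6008
G1 X-4.25 Y8.87 E2.9251
G1 X-4.88 Y9.96 E2.9879
G1 X-5.75 Y9.96 E3.0313
G1 X-11.50 Y0.00 E3.6051

At z = 8.4 mm: the r=11.5 cylinder gives a regular 6-gon of circumradius 11.5 (constant along its height); the r=6.5 cylinder at (-1, 14.5) gives a regular 6-gon of circumradius 6.5 (constant along its height); the r=2 cylinder at (10.5, -1) contributes a regular 6-gon of circumradius 2; Taking the first minus the rest: starting from the r=11.5 cylinder, the r=6.5 cylinder at (-1, 14.5) partially overlaps it — only the 7.76 mm² overlap (of its 109.77 mm²) is removed, clipping the outline; the r=2 cylinder at (10.5, -1) partially overlaps it — only the 6.35 mm² overlap (of its 10.39 mm²) is removed, clipping the outline — 1 connected region. The outline is a single polygon with 14 vertices. Extrusion per mm of travel: 0.4 × 0.3 / (π × 0.875²) = 0.049890. Accumulating E over each segment gives final E = 3.6051.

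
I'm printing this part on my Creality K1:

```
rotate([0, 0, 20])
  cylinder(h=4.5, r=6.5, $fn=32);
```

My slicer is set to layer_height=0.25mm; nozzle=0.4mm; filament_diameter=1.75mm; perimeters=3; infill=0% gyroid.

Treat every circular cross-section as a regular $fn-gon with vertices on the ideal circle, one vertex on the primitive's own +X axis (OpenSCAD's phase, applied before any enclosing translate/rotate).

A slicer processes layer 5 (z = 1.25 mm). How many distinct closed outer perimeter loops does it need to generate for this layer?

At z = 1.25 mm: the r=6.5 cylinder gives a regular 32-gon of circumradius 6.5 (constant along its height); (whole slice rotated 20° about Z — lengths, areas and connectivity unchanged). The result has 1 disconnected region.

1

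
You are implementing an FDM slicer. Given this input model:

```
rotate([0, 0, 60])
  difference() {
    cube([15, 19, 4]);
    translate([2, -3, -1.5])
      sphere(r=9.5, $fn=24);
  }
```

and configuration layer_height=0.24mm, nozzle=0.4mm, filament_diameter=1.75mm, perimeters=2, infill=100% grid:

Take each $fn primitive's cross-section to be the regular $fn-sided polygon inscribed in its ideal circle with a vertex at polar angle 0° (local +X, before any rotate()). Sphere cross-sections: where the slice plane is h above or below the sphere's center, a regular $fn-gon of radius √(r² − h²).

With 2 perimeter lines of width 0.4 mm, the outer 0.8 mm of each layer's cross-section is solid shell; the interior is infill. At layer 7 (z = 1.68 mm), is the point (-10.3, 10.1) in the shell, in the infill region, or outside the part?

infill

At z = 1.68 mm: the cube (footprint 15×19) is included at this height; the r=9.5 sphere at (2, -3) contributes a regular 24-gon of circumradius √(9.5²−3.18²) = 8.952; Subtracting the remaining from the first: starting from the 15×19 cube, the r=9.5 sphere at (2, -3) partially overlaps it — only the 47.67 mm² overlap (of its 248.89 mm²) is removed, clipping the outline — 1 connected region; (whole slice rotated 60° about Z — lengths, areas and connectivity unchanged). Overall, the cross-section is a single solid region. Undo the 60° rotation: the query point maps to (3.597, 13.970) in the un-rotated model frame. The nearest boundary edge runs (0.00, 5.69)→(0.00, 19.00); distance from the point to it = 3.60 mm. The point is inside the cross-section and 3.60 mm from the nearest boundary — more than the 0.8 mm shell width (2 × 0.4), so it's in the infill interior.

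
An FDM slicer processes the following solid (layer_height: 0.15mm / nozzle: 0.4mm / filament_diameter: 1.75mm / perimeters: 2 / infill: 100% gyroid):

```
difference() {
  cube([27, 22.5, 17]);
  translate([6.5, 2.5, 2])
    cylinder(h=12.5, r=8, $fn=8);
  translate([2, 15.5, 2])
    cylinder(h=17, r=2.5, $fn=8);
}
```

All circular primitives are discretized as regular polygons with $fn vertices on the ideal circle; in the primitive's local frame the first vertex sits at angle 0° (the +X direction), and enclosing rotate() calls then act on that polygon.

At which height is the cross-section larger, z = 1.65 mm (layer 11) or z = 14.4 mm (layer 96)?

layer 11 (z = 1.65 mm)

Layer 11 (z = 1.65): the cube (footprint 27×22.5) is included at this height (area 607.50 mm²); the cylinder at (6.5, 2.5) is absent (z outside [2, 14.5]); the cylinder at (2, 15.5) does not reach this height (z outside [2, 19]); After the difference (first − rest): none of the subtracted shapes is present at this height, so the 27×22.5 cube is unchanged — area = 607.50 mm². So its area = 607.50 mm². Layer 96 (z = 14.4): the 27×22.5 cube contributes its full rectangle (area 607.50 mm²); the cylinder at (6.5, 2.5): section is a regular 8-gon, circumradius r=8 (area = (8/2)·8.000²·sin(360°/8) = 181.02 mm²); the cylinder at (2, 15.5): section is a regular 8-gon, circumradius r=2.5 (area = (8/2)·2.500²·sin(360°/8) = 17.68 mm²); Subtracting the remaining from the first: starting from the 27×22.5 cube (607.50 mm²), the r=8 cylinder at (6.5, 2.5) partially overlaps it — only the 122.75 mm² overlap (of its 181.02 mm²) is removed, clipping the outline; the r=2.5 cylinder at (2, 15.5) partially overlaps it — only the 17.07 mm² overlap (of its 17.68 mm²) is removed, clipping the outline — area = 467.68 mm². So its area = 467.68 mm². Layer 11 is larger (607.50 vs 467.68 mm²).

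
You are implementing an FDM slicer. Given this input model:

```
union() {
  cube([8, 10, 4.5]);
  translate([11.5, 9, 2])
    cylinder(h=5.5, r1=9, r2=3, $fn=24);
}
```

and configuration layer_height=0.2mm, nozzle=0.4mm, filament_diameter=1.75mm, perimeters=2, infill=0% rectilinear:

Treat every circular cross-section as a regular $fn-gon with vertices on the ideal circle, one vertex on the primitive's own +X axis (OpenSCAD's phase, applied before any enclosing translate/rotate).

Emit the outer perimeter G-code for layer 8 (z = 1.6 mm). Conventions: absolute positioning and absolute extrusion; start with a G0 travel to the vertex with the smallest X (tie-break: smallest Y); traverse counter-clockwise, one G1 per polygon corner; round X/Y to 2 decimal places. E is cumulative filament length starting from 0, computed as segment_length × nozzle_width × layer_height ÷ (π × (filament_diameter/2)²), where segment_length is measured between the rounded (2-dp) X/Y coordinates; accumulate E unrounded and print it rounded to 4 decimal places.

At z = 1.6 mm: the cube is present — its section is the full 8×10 rectangle; the cone at (11.5, 9) is absent (z outside [2, 7.5]); Taking the union: only the 8×10 cube is present, so the union is just that shape — 1 connected region. The outline is a single polygon with 4 vertices. Extrusion per mm of travel: 0.4 × 0.2 / (π × 0.875²) = 0.033260. Accumulating E over each segment gives final E = 1.1974.

G0 X0.00 Y0.00 Z1.60
G1 X8.00 Y0.00 E0.2661
G1 X8.00 Y10.00 E0.5987
G1 X0.00 Y10.00 E0.8648
G1 X0.00 Y0.00 E1.1974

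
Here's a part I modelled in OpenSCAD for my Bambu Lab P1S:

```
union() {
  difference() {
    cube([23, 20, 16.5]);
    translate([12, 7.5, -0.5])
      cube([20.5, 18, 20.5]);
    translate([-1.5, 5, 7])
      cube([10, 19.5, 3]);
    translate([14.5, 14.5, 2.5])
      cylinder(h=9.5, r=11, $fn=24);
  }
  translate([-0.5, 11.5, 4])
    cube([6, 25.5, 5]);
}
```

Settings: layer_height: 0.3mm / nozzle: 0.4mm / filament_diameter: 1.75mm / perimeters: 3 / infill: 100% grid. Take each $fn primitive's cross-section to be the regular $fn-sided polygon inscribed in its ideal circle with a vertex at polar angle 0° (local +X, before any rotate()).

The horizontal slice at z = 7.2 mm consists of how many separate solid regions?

At z = 7.2 mm: the 23×20 cube contributes its full rectangle; the cube at (12, 7.5) (footprint 20.5×18) is included at this height; the 10×19.5 cube at (-1.5, 5) contributes its full rectangle; the cylinder at (14.5, 14.5): section is a regular 24-gon, circumradius r=11; After the difference (first − rest): starting from the 23×20 cube, the 20.5×18 cube at (12, 7.5) partially overlaps it — only the 137.50 mm² overlap (of its 369.00 mm²) is removed, clipping the outline; the 10×19.5 cube at (-1.5, 5) partially overlaps it — only the 127.50 mm² overlap (of its 195.00 mm²) is removed, clipping the outline; the r=11 cylinder at (14.5, 14.5) partially overlaps it — only the 86.94 mm² overlap (of its 375.81 mm²) is removed, clipping the outline — 1 connected region; the cube at (-0.5, 11.5) (footprint 6×25.5) is included at this height; Merging all regions: the 2 present regions are separate (no shared area or edge), so areas and boundary lengths simply add and each stays a separate island — 2 connected regions. The result has 2 disconnected regions.

2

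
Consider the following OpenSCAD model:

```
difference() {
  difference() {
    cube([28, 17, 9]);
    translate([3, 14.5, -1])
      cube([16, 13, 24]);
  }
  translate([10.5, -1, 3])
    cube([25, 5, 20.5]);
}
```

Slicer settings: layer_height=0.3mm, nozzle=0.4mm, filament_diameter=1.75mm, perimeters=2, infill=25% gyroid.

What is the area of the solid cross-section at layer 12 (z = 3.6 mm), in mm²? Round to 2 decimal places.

At z = 3.6 mm: the cube (footprint 28×17) is included at this height (area 476.00 mm²); the cube at (3, 14.5) is present — its section is the full 16×13 rectangle (area 208.00 mm²); Subtracting the remaining from the first: starting from the 28×17 cube (476.00 mm²), the 16×13 cube at (3, 14.5) partially overlaps it — only the 40.00 mm² overlap (of its 208.00 mm²) is removed, clipping the outline — area = 436.00 mm²; the cube at (10.5, -1) is present — its section is the full 25×5 rectangle (area 125.00 mm²); After the difference (first − rest): starting from that combined region (436.00 mm²), the 25×5 cube at (10.5, -1) partially overlaps it — only the 70.00 mm² overlap (of its 125.00 mm²) is removed, clipping the outline — area = 366.00 mm². Overall, the cross-section is a single solid region. Net area = 366.00 mm².

366.00 mm²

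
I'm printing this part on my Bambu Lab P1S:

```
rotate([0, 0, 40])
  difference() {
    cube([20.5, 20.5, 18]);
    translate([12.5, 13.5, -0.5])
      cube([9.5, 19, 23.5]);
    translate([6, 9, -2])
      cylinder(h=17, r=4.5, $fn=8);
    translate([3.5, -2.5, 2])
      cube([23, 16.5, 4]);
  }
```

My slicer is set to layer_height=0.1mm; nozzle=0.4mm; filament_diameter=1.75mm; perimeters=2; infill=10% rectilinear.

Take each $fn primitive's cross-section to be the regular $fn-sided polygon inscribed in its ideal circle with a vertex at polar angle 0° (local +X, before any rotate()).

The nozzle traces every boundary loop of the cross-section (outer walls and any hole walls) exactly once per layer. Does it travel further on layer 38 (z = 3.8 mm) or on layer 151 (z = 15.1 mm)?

layer 151 (z = 15.1 mm)

Layer 38 (z = 3.8): the cube is present — its section is the full 20.5×20.5 rectangle (perimeter 82.00 mm); the cube at (12.5, 13.5) (footprint 9.5×19) is included at this height (perimeter 57.00 mm); the cylinder at (6, 9): section is a regular 8-gon, circumradius r=4.5 (perimeter = 2·8·4.500·sin(180°/8) = 27.55 mm); the 23×16.5 cube at (3.5, -2.5) contributes its full rectangle (perimeter 79.00 mm); Subtracting the remaining from the first: starting from the 20.5×20.5 cube, the 9.5×19 cube at (12.5, 13.5) partially overlaps it — only the 56.00 mm² overlap (of its 180.50 mm²) is removed, clipping the outline; the r=4.5 cylinder at (6, 9) lies wholly inside it (removes its full 57.28 mm² and its 27.55 mm outline becomes a hole wall); the 23×16.5 cube at (3.5, -2.5) partially overlaps it — only the 185.45 mm² overlap (of its 379.50 mm²) is removed, clipping the outline — boundary = 67.44 mm; (rotated 40° about Z; rotation is an isometry so areas/perimeters/island counts are preserved). So its perimeter = 67.44 mm. Layer 151 (z = 15.1): the 20.5×20.5 cube contributes its full rectangle (perimeter 82.00 mm); the cube at (12.5, 13.5) is present — its section is the full 9.5×19 rectangle (perimeter 57.00 mm); the cylinder at (6, 9) is absent (z outside [-2, 15]); the cube at (3.5, -2.5) does not reach this height (z outside [2, 6]); After the difference (first − rest): starting from the 20.5×20.5 cube, the 9.5×19 cube at (12.5, 13.5) partially overlaps it — only the 56.00 mm² overlap (of its 180.50 mm²) is removed, clipping the outline — boundary = 82.00 mm; (whole slice rotated 40° about Z — lengths, areas and connectivity unchanged). So its perimeter = 82.00 mm. Layer 151 is larger (82.00 vs 67.44 mm).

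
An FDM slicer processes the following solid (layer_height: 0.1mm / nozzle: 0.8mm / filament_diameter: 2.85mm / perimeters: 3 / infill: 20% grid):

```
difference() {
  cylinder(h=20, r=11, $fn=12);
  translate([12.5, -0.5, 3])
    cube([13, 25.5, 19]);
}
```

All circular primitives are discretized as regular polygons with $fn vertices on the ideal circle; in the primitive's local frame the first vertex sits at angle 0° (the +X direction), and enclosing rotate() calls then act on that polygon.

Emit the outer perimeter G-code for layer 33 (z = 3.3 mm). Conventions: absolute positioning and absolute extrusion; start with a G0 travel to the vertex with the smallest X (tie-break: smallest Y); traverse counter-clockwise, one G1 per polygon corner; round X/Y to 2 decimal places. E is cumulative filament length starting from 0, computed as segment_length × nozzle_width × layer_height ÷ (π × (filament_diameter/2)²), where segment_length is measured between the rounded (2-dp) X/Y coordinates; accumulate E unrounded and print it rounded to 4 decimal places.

G0 X-11.00 Y0.00 Z3.30
G1 X-9.53 Y-5.50 E0.0714
G1 X-5.50 Y-9.53 E0.1429
G1 X0.00 Y-11.00 E0.2143
G1 X5.50 Y-9.53 E0.2857
G1 X9.53 Y-5.50 E0.3571
G1 X11.00 Y0.00 E0.4285
G1 X9.53 Y5.50 E0.4999
G1 X5.50 Y9.53 E0.5714
G1 X0.00 Y11.00 E0.6428
G1 X-5.50 Y9.53 E0.7142
G1 X-9.53 Y5.50 E0.7856
G1 X-11.00 Y0.00 E0.8570

At z = 3.3 mm: the r=11 cylinder gives a regular 12-gon of circumradius 11 (constant along its height); the cube at (12.5, -0.5) is present — its section is the full 13×25.5 rectangle; Taking the first minus the rest: starting from the r=11 cylinder, the 13×25.5 cube at (12.5, -0.5) misses the remaining region (no effect) — 1 connected region. The outline is a single polygon with 12 vertices. Extrusion per mm of travel: 0.8 × 0.1 / (π × 1.425²) = 0.012540. Accumulating E over each segment gives final E = 0.8570.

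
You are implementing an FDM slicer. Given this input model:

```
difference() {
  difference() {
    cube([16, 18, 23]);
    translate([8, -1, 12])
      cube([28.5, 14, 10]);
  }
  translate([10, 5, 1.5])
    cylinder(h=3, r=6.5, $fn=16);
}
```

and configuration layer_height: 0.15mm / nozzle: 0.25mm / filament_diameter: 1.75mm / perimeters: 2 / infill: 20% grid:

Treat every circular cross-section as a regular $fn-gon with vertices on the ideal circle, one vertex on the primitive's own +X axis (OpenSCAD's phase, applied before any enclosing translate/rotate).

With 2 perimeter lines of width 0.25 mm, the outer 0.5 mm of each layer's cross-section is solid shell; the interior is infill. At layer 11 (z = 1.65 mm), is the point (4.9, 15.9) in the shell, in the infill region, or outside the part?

At z = 1.65 mm: the 16×18 cube contributes its full rectangle; the cube at (8, -1) is not intersected at this z (z outside [12, 22]); Subtracting the remaining from the first: none of the subtracted shapes is present at this height, so the 16×18 cube is unchanged — 1 connected region; the cylinder at (10, 5): section is a regular 16-gon, circumradius r=6.5; Taking the first minus the rest: starting from that combined region, the r=6.5 cylinder at (10, 5) partially overlaps it — only the 120.35 mm² overlap (of its 129.35 mm²) is removed, clipping the outline — 2 connected regions. Overall, the cross-section has 2 separate islands. The nearest boundary edge runs (0.00, 18.00)→(16.00, 18.00); distance from the point to it = 2.10 mm. (Shell/infill is judged within the island containing the point — the largest one.) The point is inside the cross-section and 2.10 mm from the nearest boundary — more than the 0.5 mm shell width (2 × 0.25), so it's in the infill interior.

infill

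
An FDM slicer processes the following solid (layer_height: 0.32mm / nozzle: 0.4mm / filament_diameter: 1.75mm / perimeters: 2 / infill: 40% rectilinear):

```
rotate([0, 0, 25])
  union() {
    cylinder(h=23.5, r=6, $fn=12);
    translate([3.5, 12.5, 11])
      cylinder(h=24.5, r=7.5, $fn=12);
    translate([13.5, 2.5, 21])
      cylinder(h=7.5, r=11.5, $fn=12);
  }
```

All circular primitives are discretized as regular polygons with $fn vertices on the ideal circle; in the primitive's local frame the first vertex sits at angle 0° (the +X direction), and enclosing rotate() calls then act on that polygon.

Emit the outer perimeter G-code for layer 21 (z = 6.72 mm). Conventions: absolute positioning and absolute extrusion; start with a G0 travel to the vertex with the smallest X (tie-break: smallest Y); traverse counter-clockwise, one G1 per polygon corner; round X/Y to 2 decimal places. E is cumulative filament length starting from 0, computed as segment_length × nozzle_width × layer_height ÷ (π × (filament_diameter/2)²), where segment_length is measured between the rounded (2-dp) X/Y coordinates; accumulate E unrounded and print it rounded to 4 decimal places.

G0 X-5.98 Y0.52 Z6.72
G1 X-5.44 Y-2.54 E0.1654
G1 X-3.44 Y-4.91 E0.3304
G1 X-0.52 Y-5.98 E0.4959
G1 X2.54 Y-5.44 E0.6612
G1 X4.91 Y-3.44 E0.8263
G1 X5.98 Y-0.52 E0.9918
G1 X5.44 Y2.54 E1.1571
G1 X3.44 Y4.91 E1.3222
G1 X0.52 Y5.98 E1.4876
G1 X-2.54 Y5.44 E1.6530
G1 X-4.91 Y3.44 E1.8180
G1 X-5.98 Y0.52 E1.9835

At z = 6.72 mm: the r=6 cylinder gives a regular 12-gon of circumradius 6 (constant along its height); the cylinder at (3.5, 12.5) is not intersected at this z (z outside [11, 35.5]); the cylinder at (13.5, 2.5) is not intersected at this z (z outside [21, 28.5]); Taking the union: only the r=6 cylinder is present, so the union is just that shape — 1 connected region; (rotated 25° about Z; rotation is an isometry so areas/perimeters/island counts are preserved). The outline is a single polygon with 12 vertices. Extrusion per mm of travel: 0.4 × 0.32 / (π × 0.875²) = 0.053216. Accumulating E over each segment gives final E = 1.9835.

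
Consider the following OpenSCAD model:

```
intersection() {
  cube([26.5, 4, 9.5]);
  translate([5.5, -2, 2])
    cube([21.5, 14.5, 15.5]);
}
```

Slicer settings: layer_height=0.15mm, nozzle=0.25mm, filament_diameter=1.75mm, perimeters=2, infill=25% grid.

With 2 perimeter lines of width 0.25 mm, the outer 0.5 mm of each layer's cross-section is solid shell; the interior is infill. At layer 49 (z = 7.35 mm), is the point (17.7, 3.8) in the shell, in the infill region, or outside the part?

shell

At z = 7.35 mm: the cube is present — its section is the full 26.5×4 rectangle; the cube at (5.5, -2) (footprint 21.5×14.5) is included at this height; Taking the intersection: the 21.5×14.5 cube at (5.5, -2) partially overlaps the 26.5×4 cube; clipping to the common part keeps 84.00 mm² — 1 connected region. Overall, the cross-section is a single solid region. The nearest boundary edge runs (5.50, 4.00)→(26.50, 4.00); distance from the point to it = 0.20 mm. The point is inside the cross-section, 0.20 mm from the nearest boundary — within the 0.5 mm shell band (2 × 0.25).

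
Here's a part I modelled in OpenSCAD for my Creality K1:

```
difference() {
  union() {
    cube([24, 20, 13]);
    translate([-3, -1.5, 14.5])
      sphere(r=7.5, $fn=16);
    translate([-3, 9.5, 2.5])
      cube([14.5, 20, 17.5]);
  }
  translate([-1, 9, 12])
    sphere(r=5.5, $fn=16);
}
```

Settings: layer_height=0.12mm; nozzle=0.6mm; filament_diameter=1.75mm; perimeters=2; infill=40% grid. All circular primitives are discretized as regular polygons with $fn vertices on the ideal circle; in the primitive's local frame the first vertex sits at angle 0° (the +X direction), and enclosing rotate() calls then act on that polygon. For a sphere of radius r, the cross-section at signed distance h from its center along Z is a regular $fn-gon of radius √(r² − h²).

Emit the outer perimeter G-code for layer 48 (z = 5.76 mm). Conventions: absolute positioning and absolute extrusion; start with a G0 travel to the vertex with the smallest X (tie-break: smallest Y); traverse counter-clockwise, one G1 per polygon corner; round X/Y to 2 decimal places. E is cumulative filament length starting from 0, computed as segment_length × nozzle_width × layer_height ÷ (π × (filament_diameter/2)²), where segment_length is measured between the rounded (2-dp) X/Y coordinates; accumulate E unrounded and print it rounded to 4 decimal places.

G0 X-3.00 Y9.50 Z5.76
G1 X0.00 Y9.50 E0.0898
G1 X0.00 Y0.00 E0.3742
G1 X24.00 Y0.00 E1.0926
G1 X24.00 Y20.00 E1.6913
G1 X11.50 Y20.00 E2.0655
G1 X11.50 Y29.50 E2.3498
G1 X-3.00 Y29.50 E2.7839
G1 X-3.00 Y9.50 E3.3826

At z = 5.76 mm: the cube is present — its section is the full 24×20 rectangle; the sphere at (-3, -1.5) does not reach this height (|z−center|=8.740 > r=7.5); the cube at (-3, 9.5) (footprint 14.5×20) is included at this height; Merging all regions: the regions partially overlap (shared area 120.75 mm²), so overlapping operands fuse into one piece — 1 connected region; the sphere at (-1, 9) is not intersected at this z (|z−center|=6.240 > r=5.5); Subtracting the remaining from the first: none of the subtracted shapes is present at this height, so the result so far is unchanged — 1 connected region. The outline is a single polygon with 8 vertices. Extrusion per mm of travel: 0.6 × 0.12 / (π × 0.875²) = 0.029934. Accumulating E over each segment gives final E = 3.3826.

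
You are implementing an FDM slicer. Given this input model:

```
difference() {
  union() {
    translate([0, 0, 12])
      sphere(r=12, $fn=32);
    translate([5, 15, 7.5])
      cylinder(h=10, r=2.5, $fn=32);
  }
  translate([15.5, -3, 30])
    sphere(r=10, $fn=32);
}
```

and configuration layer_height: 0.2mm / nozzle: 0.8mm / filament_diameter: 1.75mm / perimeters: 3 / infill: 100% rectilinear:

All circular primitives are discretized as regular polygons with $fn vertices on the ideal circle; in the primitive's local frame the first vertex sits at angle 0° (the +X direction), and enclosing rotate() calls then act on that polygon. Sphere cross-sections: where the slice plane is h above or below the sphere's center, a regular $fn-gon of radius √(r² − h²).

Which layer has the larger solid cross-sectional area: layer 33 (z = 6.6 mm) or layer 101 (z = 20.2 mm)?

Layer 33 (z = 6.6): the r=12 sphere contributes a regular 32-gon of circumradius √(12²−5.4²) = 10.716 (area = (32/2)·10.716²·sin(360°/32) = 358.47 mm²); the cylinder at (5, 15) is not intersected at this z (z outside [7.5, 17.5]); Taking the union: only the r=12 sphere is present, so the union is just that shape — area = 358.47 mm²; the sphere at (15.5, -3) does not reach this height (|z−center|=23.400 > r=10); Taking the first minus the rest: none of the subtracted shapes is present at this height, so the result so far is unchanged — area = 358.47 mm². So its area = 358.47 mm². Layer 101 (z = 20.2): the sphere: section is a regular 32-gon, circumradius = √(r²−h²) = √(12²−8.2²) = 8.761 (area = (32/2)·8.761²·sin(360°/32) = 239.60 mm²); the cylinder at (5, 15) does not reach this height (z outside [7.5, 17.5]); Taking the union: only the r=12 sphere is present, so the union is just that shape — area = 239.60 mm²; the r=10 sphere at (15.5, -3) contributes a regular 32-gon of circumradius √(10²−9.8²) = 1.990 (area = (32/2)·1.990²·sin(360°/32) = 12.36 mm²); After the difference (first − rest): starting from the result so far (239.60 mm²), the r=10 sphere at (15.5, -3) misses the remaining region (no effect) — area = 239.60 mm². So its area = 239.60 mm². Layer 33 is larger (358.47 vs 239.60 mm²).

layer 33 (z = 6.6 mm)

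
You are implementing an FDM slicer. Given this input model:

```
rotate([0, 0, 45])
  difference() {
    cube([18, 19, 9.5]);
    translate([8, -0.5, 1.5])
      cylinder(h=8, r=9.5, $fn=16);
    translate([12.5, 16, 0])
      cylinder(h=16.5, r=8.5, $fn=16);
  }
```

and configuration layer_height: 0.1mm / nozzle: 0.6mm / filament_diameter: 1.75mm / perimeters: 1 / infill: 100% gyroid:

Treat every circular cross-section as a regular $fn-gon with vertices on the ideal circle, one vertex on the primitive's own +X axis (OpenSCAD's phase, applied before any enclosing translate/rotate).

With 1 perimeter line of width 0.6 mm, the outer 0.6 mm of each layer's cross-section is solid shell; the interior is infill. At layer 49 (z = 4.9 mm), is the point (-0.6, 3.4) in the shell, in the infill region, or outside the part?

outside

At z = 4.9 mm: the cube (footprint 18×19) is included at this height; the r=9.5 cylinder at (8, -0.5) contributes a regular 16-gon of circumradius 9.5; the r=8.5 cylinder at (12.5, 16) gives a regular 16-gon of circumradius 8.5 (constant along its height); Taking the first minus the rest: starting from the 18×19 cube, the r=9.5 cylinder at (8, -0.5) partially overlaps it — only the 124.83 mm² overlap (of its 276.30 mm²) is removed, clipping the outline; the r=8.5 cylinder at (12.5, 16) partially overlaps it — only the 136.75 mm² overlap (of its 221.19 mm²) is removed, clipping the outline — 2 connected regions; (whole slice rotated 45° about Z — lengths, areas and connectivity unchanged). Overall, the cross-section has 2 separate islands. Undo the 45° rotation: the query point maps to (1.980, 2.828) in the un-rotated model frame. The nearest boundary edge runs (1.28, 6.22)→(0.00, 4.30); distance from the point to it = 2.47 mm. The point is not inside any of the regions above, so it lies outside the cross-section (2.47 mm from the nearest boundary).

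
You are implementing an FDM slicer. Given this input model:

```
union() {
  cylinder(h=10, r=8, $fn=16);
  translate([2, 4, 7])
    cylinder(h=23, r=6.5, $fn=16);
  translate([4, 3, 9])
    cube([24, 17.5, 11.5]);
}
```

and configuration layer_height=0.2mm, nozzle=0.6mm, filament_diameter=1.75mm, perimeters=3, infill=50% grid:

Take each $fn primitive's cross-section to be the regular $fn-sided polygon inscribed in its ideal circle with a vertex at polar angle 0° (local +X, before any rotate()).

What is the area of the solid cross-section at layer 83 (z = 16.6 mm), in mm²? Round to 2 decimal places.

525.21 mm²

At z = 16.6 mm: the cylinder is not intersected at this z (z outside [0, 10]); the r=6.5 cylinder at (2, 4) gives a regular 16-gon of circumradius 6.5 (constant along its height) (area = (16/2)·6.500²·sin(360°/16) = 129.35 mm²); the cube at (4, 3) is present — its section is the full 24×17.5 rectangle (area 420.00 mm²); Combining (union): the regions partially overlap — summed areas 549.35 mm² minus the doubly-counted overlap 24.14 mm² gives 525.21 mm² — area = 525.21 mm². Overall, the cross-section is a single solid region. Net area = 525.21 mm².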